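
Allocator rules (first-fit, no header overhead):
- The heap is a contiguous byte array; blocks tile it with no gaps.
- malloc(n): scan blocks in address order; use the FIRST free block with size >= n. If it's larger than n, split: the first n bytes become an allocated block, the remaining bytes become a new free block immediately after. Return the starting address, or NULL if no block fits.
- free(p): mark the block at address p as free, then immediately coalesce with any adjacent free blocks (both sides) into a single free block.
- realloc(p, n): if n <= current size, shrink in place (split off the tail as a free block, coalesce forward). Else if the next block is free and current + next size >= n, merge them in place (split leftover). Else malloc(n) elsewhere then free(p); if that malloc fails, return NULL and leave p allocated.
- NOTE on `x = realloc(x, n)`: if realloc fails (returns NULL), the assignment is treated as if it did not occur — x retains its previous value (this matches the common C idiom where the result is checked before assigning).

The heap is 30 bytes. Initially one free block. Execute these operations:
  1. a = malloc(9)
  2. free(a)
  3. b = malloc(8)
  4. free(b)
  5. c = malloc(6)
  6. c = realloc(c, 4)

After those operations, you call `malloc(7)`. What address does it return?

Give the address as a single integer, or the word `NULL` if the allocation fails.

Op 1: a = malloc(9) -> a = 0; heap: [0-8 ALLOC][9-29 FREE]
Op 2: free(a) -> (freed a); heap: [0-29 FREE]
Op 3: b = malloc(8) -> b = 0; heap: [0-7 ALLOC][8-29 FREE]
Op 4: free(b) -> (freed b); heap: [0-29 FREE]
Op 5: c = malloc(6) -> c = 0; heap: [0-5 ALLOC][6-29 FREE]
Op 6: c = realloc(c, 4) -> c = 0; heap: [0-3 ALLOC][4-29 FREE]
malloc(7): first-fit scan over [0-3 ALLOC][4-29 FREE] -> 4

Answer: 4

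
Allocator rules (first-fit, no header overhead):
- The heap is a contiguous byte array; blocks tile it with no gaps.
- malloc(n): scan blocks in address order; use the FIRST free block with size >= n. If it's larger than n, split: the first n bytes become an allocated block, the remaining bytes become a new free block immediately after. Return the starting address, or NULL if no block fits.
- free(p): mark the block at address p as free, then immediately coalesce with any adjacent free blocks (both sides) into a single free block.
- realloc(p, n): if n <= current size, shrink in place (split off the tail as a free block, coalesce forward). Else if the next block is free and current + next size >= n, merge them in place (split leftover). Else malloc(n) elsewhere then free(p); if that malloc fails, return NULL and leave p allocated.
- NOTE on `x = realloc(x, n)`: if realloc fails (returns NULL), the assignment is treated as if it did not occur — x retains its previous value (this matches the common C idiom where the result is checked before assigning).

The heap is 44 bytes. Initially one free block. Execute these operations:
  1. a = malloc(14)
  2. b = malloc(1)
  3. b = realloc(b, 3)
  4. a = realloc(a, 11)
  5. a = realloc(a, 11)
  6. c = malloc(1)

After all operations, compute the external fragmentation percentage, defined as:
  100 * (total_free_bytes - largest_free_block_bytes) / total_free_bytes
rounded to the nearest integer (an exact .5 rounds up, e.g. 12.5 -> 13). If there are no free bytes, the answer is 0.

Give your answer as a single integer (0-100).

Answer: 7

Derivation:
Op 1: a = malloc(14) -> a = 0; heap: [0-13 ALLOC][14-43 FREE]
Op 2: b = malloc(1) -> b = 14; heap: [0-13 ALLOC][14-14 ALLOC][15-43 FREE]
Op 3: b = realloc(b, 3) -> b = 14; heap: [0-13 ALLOC][14-16 ALLOC][17-43 FREE]
Op 4: a = realloc(a, 11) -> a = 0; heap: [0-10 ALLOC][11-13 FREE][14-16 ALLOC][17-43 FREE]
Op 5: a = realloc(a, 11) -> a = 0; heap: [0-10 ALLOC][11-13 FREE][14-16 ALLOC][17-43 FREE]
Op 6: c = malloc(1) -> c = 11; heap: [0-10 ALLOC][11-11 ALLOC][12-13 FREE][14-16 ALLOC][17-43 FREE]
Free blocks: [2 27] total_free=29 largest=27 -> 100*(29-27)/29 = 200/29 ≈ 6.897 -> rounds to 7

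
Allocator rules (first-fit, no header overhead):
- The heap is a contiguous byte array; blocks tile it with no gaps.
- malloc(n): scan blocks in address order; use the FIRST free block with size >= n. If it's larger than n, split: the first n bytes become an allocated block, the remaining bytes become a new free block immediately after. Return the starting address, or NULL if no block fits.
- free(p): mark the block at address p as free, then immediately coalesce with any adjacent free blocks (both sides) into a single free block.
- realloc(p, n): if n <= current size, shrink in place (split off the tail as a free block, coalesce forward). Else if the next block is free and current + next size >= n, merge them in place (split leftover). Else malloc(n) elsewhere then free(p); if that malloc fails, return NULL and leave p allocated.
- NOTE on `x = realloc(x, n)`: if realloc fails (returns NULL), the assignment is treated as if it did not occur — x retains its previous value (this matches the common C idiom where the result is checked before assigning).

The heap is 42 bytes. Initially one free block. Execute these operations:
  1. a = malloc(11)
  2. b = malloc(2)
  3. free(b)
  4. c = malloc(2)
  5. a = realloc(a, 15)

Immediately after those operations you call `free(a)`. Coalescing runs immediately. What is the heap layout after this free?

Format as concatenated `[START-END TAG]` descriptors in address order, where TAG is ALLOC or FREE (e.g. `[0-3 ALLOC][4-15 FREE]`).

Op 1: a = malloc(11) -> a = 0; heap: [0-10 ALLOC][11-41 FREE]
Op 2: b = malloc(2) -> b = 11; heap: [0-10 ALLOC][11-12 ALLOC][13-41 FREE]
Op 3: free(b) -> (freed b); heap: [0-10 ALLOC][11-41 FREE]
Op 4: c = malloc(2) -> c = 11; heap: [0-10 ALLOC][11-12 ALLOC][13-41 FREE]
Op 5: a = realloc(a, 15) -> a = 13; heap: [0-10 FREE][11-12 ALLOC][13-27 ALLOC][28-41 FREE]
free(a): a = 13 -> block [13-27 ALLOC]; mark free, coalesce with adjacent free neighbors -> [0-10 FREE][11-12 ALLOC][13-41 FREE]

Answer: [0-10 FREE][11-12 ALLOC][13-41 FREE]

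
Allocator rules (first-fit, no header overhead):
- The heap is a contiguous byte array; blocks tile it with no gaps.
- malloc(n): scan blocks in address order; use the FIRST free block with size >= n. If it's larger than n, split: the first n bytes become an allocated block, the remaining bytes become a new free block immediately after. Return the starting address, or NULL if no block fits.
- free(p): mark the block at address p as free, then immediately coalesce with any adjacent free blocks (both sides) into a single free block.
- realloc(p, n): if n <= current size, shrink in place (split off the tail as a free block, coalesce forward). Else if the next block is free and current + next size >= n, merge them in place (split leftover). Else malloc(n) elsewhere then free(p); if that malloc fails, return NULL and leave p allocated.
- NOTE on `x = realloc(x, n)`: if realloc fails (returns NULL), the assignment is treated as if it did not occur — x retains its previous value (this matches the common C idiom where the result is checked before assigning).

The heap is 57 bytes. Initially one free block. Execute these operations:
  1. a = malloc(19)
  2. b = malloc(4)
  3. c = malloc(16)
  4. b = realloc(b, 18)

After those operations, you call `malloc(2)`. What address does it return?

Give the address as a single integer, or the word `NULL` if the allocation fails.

Op 1: a = malloc(19) -> a = 0; heap: [0-18 ALLOC][19-56 FREE]
Op 2: b = malloc(4) -> b = 19; heap: [0-18 ALLOC][19-22 ALLOC][23-56 FREE]
Op 3: c = malloc(16) -> c = 23; heap: [0-18 ALLOC][19-22 ALLOC][23-38 ALLOC][39-56 FREE]
Op 4: b = realloc(b, 18) -> b = 39; heap: [0-18 ALLOC][19-22 FREE][23-38 ALLOC][39-56 ALLOC]
malloc(2): first-fit scan over [0-18 ALLOC][19-22 FREE][23-38 ALLOC][39-56 ALLOC] -> 19

Answer: 19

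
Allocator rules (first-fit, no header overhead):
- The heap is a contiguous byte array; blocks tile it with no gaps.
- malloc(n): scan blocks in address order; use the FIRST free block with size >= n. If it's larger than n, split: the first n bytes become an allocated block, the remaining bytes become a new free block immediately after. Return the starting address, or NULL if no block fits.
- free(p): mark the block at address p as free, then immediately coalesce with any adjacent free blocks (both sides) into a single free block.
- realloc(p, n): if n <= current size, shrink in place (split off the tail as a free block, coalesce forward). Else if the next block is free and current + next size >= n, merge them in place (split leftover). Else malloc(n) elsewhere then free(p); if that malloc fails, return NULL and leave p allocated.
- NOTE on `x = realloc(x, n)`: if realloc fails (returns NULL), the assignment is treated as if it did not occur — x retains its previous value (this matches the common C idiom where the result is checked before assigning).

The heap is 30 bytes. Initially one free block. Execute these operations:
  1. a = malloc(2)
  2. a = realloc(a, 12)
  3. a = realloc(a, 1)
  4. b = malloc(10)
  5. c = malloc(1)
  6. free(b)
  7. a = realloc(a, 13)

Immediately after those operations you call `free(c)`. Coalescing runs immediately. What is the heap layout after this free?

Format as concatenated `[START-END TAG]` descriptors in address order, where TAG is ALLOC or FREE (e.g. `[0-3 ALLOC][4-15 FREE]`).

Answer: [0-11 FREE][12-24 ALLOC][25-29 FREE]

Derivation:
Op 1: a = malloc(2) -> a = 0; heap: [0-1 ALLOC][2-29 FREE]
Op 2: a = realloc(a, 12) -> a = 0; heap: [0-11 ALLOC][12-29 FREE]
Op 3: a = realloc(a, 1) -> a = 0; heap: [0-0 ALLOC][1-29 FREE]
Op 4: b = malloc(10) -> b = 1; heap: [0-0 ALLOC][1-10 ALLOC][11-29 FREE]
Op 5: c = malloc(1) -> c = 11; heap: [0-0 ALLOC][1-10 ALLOC][11-11 ALLOC][12-29 FREE]
Op 6: free(b) -> (freed b); heap: [0-0 ALLOC][1-10 FREE][11-11 ALLOC][12-29 FREE]
Op 7: a = realloc(a, 13) -> a = 12; heap: [0-10 FREE][11-11 ALLOC][12-24 ALLOC][25-29 FREE]
free(c): c = 11 -> block [11-11 ALLOC]; mark free, coalesce with adjacent free neighbors -> [0-11 FREE][12-24 ALLOC][25-29 FREE]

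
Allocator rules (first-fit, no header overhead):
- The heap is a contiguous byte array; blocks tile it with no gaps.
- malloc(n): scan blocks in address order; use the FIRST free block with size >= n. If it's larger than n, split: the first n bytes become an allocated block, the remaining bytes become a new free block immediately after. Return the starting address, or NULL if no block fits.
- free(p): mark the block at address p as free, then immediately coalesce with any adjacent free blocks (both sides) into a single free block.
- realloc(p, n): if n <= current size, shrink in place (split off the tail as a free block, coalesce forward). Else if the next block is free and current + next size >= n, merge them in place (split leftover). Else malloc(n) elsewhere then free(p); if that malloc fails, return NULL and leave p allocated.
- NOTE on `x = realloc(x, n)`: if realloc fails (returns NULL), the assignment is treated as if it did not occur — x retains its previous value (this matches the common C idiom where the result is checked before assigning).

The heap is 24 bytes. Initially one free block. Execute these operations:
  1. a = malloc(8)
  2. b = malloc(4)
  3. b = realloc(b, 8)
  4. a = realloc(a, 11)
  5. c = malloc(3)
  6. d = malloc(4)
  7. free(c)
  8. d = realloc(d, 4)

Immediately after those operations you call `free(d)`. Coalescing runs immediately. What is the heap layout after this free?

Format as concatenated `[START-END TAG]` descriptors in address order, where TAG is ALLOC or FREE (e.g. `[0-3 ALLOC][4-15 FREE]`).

Answer: [0-7 ALLOC][8-15 ALLOC][16-23 FREE]

Derivation:
Op 1: a = malloc(8) -> a = 0; heap: [0-7 ALLOC][8-23 FREE]
Op 2: b = malloc(4) -> b = 8; heap: [0-7 ALLOC][8-11 ALLOC][12-23 FREE]
Op 3: b = realloc(b, 8) -> b = 8; heap: [0-7 ALLOC][8-15 ALLOC][16-23 FREE]
Op 4: a = realloc(a, 11) -> NULL (a unchanged); heap: [0-7 ALLOC][8-15 ALLOC][16-23 FREE]
Op 5: c = malloc(3) -> c = 16; heap: [0-7 ALLOC][8-15 ALLOC][16-18 ALLOC][19-23 FREE]
Op 6: d = malloc(4) -> d = 19; heap: [0-7 ALLOC][8-15 ALLOC][16-18 ALLOC][19-22 ALLOC][23-23 FREE]
Op 7: free(c) -> (freed c); heap: [0-7 ALLOC][8-15 ALLOC][16-18 FREE][19-22 ALLOC][23-23 FREE]
Op 8: d = realloc(d, 4) -> d = 19; heap: [0-7 ALLOC][8-15 ALLOC][16-18 FREE][19-22 ALLOC][23-23 FREE]
free(d): d = 19 -> block [19-22 ALLOC]; mark free, coalesce with adjacent free neighbors -> [0-7 ALLOC][8-15 ALLOC][16-23 FREE]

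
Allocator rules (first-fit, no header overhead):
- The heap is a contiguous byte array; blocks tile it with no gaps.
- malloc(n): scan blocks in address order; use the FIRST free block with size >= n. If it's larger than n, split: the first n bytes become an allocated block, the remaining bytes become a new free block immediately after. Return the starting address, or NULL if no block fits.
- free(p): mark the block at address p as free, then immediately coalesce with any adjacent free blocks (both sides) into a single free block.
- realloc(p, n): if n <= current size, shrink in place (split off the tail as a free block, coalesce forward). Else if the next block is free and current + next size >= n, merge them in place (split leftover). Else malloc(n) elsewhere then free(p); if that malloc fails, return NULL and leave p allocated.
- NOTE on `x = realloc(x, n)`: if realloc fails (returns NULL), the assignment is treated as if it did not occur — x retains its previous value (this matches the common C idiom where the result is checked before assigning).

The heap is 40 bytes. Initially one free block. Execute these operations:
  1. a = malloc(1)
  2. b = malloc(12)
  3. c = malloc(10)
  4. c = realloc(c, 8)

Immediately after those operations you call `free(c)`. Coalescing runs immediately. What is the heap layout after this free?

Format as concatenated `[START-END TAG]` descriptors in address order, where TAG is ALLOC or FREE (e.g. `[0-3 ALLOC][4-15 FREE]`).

Answer: [0-0 ALLOC][1-12 ALLOC][13-39 FREE]

Derivation:
Op 1: a = malloc(1) -> a = 0; heap: [0-0 ALLOC][1-39 FREE]
Op 2: b = malloc(12) -> b = 1; heap: [0-0 ALLOC][1-12 ALLOC][13-39 FREE]
Op 3: c = malloc(10) -> c = 13; heap: [0-0 ALLOC][1-12 ALLOC][13-22 ALLOC][23-39 FREE]
Op 4: c = realloc(c, 8) -> c = 13; heap: [0-0 ALLOC][1-12 ALLOC][13-20 ALLOC][21-39 FREE]
free(c): c = 13 -> block [13-20 ALLOC]; mark free, coalesce with adjacent free neighbors -> [0-0 ALLOC][1-12 ALLOC][13-39 FREE]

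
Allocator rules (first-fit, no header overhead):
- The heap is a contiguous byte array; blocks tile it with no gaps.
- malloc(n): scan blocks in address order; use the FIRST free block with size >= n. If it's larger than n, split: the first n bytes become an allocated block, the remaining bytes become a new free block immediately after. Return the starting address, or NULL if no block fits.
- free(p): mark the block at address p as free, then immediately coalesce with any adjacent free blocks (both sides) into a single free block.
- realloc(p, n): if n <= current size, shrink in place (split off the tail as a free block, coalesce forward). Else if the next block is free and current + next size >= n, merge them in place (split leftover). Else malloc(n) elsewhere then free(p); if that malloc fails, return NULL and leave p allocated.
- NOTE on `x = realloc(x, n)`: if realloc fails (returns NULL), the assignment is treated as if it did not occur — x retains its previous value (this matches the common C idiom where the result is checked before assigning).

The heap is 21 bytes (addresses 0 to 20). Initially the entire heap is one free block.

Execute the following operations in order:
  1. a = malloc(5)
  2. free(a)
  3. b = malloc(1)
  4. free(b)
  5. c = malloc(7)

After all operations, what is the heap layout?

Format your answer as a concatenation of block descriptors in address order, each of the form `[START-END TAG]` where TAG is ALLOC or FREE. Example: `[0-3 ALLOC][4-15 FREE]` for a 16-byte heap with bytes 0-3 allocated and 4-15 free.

Answer: [0-6 ALLOC][7-20 FREE]

Derivation:
Op 1: a = malloc(5) -> a = 0; heap: [0-4 ALLOC][5-20 FREE]
Op 2: free(a) -> (freed a); heap: [0-20 FREE]
Op 3: b = malloc(1) -> b = 0; heap: [0-0 ALLOC][1-20 FREE]
Op 4: free(b) -> (freed b); heap: [0-20 FREE]
Op 5: c = malloc(7) -> c = 0; heap: [0-6 ALLOC][7-20 FREE]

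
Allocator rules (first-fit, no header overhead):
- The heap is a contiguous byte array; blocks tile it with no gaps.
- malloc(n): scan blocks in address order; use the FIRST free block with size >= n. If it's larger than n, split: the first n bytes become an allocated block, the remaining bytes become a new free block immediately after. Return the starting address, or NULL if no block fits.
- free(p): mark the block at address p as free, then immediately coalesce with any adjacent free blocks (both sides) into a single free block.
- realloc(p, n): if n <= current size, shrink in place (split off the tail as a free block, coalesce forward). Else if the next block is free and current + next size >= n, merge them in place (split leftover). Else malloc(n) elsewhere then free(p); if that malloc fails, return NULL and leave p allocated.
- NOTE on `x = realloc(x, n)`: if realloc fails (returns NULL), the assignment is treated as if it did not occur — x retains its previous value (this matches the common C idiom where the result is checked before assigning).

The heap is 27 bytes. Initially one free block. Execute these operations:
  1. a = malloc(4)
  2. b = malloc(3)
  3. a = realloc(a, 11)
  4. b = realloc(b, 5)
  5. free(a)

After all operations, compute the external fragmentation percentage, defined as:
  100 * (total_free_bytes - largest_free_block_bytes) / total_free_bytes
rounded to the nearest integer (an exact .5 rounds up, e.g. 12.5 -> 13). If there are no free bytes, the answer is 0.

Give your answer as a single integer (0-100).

Op 1: a = malloc(4) -> a = 0; heap: [0-3 ALLOC][4-26 FREE]
Op 2: b = malloc(3) -> b = 4; heap: [0-3 ALLOC][4-6 ALLOC][7-26 FREE]
Op 3: a = realloc(a, 11) -> a = 7; heap: [0-3 FREE][4-6 ALLOC][7-17 ALLOC][18-26 FREE]
Op 4: b = realloc(b, 5) -> b = 18; heap: [0-6 FREE][7-17 ALLOC][18-22 ALLOC][23-26 FREE]
Op 5: free(a) -> (freed a); heap: [0-17 FREE][18-22 ALLOC][23-26 FREE]
Free blocks: [18 4] total_free=22 largest=18 -> 100*(22-18)/22 = 400/22 ≈ 18.182 -> rounds to 18

Answer: 18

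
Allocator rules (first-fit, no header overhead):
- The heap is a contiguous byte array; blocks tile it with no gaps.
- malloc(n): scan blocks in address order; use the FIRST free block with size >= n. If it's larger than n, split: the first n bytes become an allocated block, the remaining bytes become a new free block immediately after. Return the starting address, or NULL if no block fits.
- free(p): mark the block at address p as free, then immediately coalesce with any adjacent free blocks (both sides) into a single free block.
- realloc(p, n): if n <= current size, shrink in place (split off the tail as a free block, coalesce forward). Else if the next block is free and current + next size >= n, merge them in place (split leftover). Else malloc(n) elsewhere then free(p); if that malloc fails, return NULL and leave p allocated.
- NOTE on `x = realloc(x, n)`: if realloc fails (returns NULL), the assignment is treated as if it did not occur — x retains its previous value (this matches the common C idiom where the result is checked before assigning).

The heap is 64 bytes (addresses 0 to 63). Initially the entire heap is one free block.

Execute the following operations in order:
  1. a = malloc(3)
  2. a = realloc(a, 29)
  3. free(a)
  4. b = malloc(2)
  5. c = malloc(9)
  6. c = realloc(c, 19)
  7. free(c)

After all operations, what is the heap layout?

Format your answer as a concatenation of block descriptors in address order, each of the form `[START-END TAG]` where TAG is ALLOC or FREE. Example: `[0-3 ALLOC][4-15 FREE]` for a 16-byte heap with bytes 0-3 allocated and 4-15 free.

Op 1: a = malloc(3) -> a = 0; heap: [0-2 ALLOC][3-63 FREE]
Op 2: a = realloc(a, 29) -> a = 0; heap: [0-28 ALLOC][29-63 FREE]
Op 3: free(a) -> (freed a); heap: [0-63 FREE]
Op 4: b = malloc(2) -> b = 0; heap: [0-1 ALLOC][2-63 FREE]
Op 5: c = malloc(9) -> c = 2; heap: [0-1 ALLOC][2-10 ALLOC][11-63 FREE]
Op 6: c = realloc(c, 19) -> c = 2; heap: [0-1 ALLOC][2-20 ALLOC][21-63 FREE]
Op 7: free(c) -> (freed c); heap: [0-1 ALLOC][2-63 FREE]

Answer: [0-1 ALLOC][2-63 FREE]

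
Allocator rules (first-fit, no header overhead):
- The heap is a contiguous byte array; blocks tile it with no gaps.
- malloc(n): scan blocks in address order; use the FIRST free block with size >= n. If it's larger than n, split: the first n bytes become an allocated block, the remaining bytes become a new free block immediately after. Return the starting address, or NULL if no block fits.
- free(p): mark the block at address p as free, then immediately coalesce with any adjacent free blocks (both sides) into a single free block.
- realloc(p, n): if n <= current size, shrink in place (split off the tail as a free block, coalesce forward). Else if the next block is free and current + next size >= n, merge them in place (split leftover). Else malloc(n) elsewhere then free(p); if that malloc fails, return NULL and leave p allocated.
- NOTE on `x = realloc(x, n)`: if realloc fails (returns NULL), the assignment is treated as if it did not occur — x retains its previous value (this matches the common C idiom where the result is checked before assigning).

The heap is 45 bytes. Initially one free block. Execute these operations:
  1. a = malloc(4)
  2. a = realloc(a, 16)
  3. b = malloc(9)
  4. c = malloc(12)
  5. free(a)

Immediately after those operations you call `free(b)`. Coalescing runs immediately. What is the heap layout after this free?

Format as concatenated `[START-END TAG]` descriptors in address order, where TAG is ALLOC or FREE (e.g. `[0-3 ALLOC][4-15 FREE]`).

Answer: [0-24 FREE][25-36 ALLOC][37-44 FREE]

Derivation:
Op 1: a = malloc(4) -> a = 0; heap: [0-3 ALLOC][4-44 FREE]
Op 2: a = realloc(a, 16) -> a = 0; heap: [0-15 ALLOC][16-44 FREE]
Op 3: b = malloc(9) -> b = 16; heap: [0-15 ALLOC][16-24 ALLOC][25-44 FREE]
Op 4: c = malloc(12) -> c = 25; heap: [0-15 ALLOC][16-24 ALLOC][25-36 ALLOC][37-44 FREE]
Op 5: free(a) -> (freed a); heap: [0-15 FREE][16-24 ALLOC][25-36 ALLOC][37-44 FREE]
free(b): b = 16 -> block [16-24 ALLOC]; mark free, coalesce with adjacent free neighbors -> [0-24 FREE][25-36 ALLOC][37-44 FREE]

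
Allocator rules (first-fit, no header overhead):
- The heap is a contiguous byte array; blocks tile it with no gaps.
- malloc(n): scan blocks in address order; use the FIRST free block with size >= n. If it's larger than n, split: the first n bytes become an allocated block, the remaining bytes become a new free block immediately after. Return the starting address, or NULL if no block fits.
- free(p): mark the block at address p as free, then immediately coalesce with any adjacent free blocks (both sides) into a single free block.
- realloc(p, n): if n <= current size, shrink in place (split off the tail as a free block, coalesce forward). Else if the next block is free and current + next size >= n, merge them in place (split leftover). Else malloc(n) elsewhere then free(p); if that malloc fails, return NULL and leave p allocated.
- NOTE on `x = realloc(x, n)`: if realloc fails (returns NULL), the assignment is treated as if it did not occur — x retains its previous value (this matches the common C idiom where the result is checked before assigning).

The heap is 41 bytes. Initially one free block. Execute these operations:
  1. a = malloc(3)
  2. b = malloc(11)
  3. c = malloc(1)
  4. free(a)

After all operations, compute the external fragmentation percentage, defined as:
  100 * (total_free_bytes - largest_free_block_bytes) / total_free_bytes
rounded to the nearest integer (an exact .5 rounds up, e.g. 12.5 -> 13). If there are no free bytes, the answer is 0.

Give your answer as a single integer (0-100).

Answer: 10

Derivation:
Op 1: a = malloc(3) -> a = 0; heap: [0-2 ALLOC][3-40 FREE]
Op 2: b = malloc(11) -> b = 3; heap: [0-2 ALLOC][3-13 ALLOC][14-40 FREE]
Op 3: c = malloc(1) -> c = 14; heap: [0-2 ALLOC][3-13 ALLOC][14-14 ALLOC][15-40 FREE]
Op 4: free(a) -> (freed a); heap: [0-2 FREE][3-13 ALLOC][14-14 ALLOC][15-40 FREE]
Free blocks: [3 26] total_free=29 largest=26 -> 100*(29-26)/29 = 300/29 ≈ 10.345 -> rounds to 10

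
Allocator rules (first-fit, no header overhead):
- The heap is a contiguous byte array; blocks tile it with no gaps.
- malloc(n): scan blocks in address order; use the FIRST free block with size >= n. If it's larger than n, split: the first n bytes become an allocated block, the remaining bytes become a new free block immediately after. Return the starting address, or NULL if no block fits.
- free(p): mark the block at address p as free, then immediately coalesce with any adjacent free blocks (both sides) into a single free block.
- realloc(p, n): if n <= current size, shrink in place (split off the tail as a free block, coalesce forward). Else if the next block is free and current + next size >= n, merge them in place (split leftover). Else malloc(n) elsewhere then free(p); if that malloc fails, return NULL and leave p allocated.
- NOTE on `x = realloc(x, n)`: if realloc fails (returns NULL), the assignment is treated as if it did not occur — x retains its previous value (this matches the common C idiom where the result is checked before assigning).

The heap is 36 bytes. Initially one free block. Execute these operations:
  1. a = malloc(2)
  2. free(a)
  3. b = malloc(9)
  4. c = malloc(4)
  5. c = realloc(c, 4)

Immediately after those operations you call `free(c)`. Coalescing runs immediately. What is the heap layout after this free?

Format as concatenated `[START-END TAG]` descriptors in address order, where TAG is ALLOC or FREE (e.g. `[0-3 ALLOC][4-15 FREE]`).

Answer: [0-8 ALLOC][9-35 FREE]

Derivation:
Op 1: a = malloc(2) -> a = 0; heap: [0-1 ALLOC][2-35 FREE]
Op 2: free(a) -> (freed a); heap: [0-35 FREE]
Op 3: b = malloc(9) -> b = 0; heap: [0-8 ALLOC][9-35 FREE]
Op 4: c = malloc(4) -> c = 9; heap: [0-8 ALLOC][9-12 ALLOC][13-35 FREE]
Op 5: c = realloc(c, 4) -> c = 9; heap: [0-8 ALLOC][9-12 ALLOC][13-35 FREE]
free(c): c = 9 -> block [9-12 ALLOC]; mark free, coalesce with adjacent free neighbors -> [0-8 ALLOC][9-35 FREE]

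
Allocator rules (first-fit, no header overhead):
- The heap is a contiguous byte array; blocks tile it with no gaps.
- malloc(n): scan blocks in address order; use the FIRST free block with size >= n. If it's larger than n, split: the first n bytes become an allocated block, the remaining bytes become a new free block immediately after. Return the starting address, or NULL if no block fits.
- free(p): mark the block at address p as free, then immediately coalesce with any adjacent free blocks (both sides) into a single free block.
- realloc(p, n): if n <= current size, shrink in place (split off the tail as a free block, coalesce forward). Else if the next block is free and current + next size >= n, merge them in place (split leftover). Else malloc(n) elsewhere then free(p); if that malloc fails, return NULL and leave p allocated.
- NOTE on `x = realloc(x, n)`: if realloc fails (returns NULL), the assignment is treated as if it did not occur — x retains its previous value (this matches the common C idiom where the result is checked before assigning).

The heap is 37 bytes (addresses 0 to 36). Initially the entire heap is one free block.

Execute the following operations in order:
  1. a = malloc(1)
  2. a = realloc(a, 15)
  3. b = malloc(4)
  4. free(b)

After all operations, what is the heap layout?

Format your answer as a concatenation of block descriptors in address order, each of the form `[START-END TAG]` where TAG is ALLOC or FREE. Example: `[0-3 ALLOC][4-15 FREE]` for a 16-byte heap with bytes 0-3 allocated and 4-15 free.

Answer: [0-14 ALLOC][15-36 FREE]

Derivation:
Op 1: a = malloc(1) -> a = 0; heap: [0-0 ALLOC][1-36 FREE]
Op 2: a = realloc(a, 15) -> a = 0; heap: [0-14 ALLOC][15-36 FREE]
Op 3: b = malloc(4) -> b = 15; heap: [0-14 ALLOC][15-18 ALLOC][19-36 FREE]
Op 4: free(b) -> (freed b); heap: [0-14 ALLOC][15-36 FREE]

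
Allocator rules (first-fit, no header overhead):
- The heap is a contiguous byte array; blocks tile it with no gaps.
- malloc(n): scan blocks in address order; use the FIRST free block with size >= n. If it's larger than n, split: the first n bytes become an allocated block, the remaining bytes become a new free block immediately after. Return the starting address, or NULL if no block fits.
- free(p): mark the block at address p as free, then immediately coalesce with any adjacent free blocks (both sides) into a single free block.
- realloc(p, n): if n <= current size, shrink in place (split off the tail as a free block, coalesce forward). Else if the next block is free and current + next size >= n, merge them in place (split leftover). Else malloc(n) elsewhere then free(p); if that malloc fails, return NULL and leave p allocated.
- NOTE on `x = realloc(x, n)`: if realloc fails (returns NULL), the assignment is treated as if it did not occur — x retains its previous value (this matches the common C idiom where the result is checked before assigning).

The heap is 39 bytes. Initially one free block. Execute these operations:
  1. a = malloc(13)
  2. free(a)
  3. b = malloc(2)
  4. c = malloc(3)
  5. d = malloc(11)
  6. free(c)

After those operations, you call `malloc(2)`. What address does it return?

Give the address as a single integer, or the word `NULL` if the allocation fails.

Op 1: a = malloc(13) -> a = 0; heap: [0-12 ALLOC][13-38 FREE]
Op 2: free(a) -> (freed a); heap: [0-38 FREE]
Op 3: b = malloc(2) -> b = 0; heap: [0-1 ALLOC][2-38 FREE]
Op 4: c = malloc(3) -> c = 2; heap: [0-1 ALLOC][2-4 ALLOC][5-38 FREE]
Op 5: d = malloc(11) -> d = 5; heap: [0-1 ALLOC][2-4 ALLOC][5-15 ALLOC][16-38 FREE]
Op 6: free(c) -> (freed c); heap: [0-1 ALLOC][2-4 FREE][5-15 ALLOC][16-38 FREE]
malloc(2): first-fit scan over [0-1 ALLOC][2-4 FREE][5-15 ALLOC][16-38 FREE] -> 2

Answer: 2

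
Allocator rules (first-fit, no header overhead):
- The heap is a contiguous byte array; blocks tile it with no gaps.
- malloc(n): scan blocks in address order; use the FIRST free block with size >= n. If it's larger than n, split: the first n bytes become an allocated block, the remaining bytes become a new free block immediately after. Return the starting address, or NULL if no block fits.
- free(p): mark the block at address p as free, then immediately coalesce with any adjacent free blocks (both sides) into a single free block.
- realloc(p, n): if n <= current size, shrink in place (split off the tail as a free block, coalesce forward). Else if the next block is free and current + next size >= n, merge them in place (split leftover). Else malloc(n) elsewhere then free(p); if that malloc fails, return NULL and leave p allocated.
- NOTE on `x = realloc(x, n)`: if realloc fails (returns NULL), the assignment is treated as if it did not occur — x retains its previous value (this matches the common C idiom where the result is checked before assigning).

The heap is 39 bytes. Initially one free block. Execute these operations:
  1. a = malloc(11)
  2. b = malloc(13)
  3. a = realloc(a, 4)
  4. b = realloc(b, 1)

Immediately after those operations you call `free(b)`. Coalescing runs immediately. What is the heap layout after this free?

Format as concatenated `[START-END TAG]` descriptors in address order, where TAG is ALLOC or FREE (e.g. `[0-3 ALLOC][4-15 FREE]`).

Answer: [0-3 ALLOC][4-38 FREE]

Derivation:
Op 1: a = malloc(11) -> a = 0; heap: [0-10 ALLOC][11-38 FREE]
Op 2: b = malloc(13) -> b = 11; heap: [0-10 ALLOC][11-23 ALLOC][24-38 FREE]
Op 3: a = realloc(a, 4) -> a = 0; heap: [0-3 ALLOC][4-10 FREE][11-23 ALLOC][24-38 FREE]
Op 4: b = realloc(b, 1) -> b = 11; heap: [0-3 ALLOC][4-10 FREE][11-11 ALLOC][12-38 FREE]
free(b): b = 11 -> block [11-11 ALLOC]; mark free, coalesce with adjacent free neighbors -> [0-3 ALLOC][4-38 FREE]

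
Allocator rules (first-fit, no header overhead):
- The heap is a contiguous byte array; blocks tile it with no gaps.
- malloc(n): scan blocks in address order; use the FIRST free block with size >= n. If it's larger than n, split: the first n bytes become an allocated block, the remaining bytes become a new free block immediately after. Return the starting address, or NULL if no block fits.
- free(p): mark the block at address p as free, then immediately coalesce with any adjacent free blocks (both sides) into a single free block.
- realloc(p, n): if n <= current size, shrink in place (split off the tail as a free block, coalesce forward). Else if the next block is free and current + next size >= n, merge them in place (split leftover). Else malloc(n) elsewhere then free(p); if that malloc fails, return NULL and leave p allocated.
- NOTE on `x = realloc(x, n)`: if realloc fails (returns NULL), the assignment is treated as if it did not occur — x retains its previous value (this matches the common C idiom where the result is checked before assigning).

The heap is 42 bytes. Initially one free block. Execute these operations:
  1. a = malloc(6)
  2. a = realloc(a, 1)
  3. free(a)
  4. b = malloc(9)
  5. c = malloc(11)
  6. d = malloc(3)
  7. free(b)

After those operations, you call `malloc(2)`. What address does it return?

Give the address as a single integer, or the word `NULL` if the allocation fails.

Op 1: a = malloc(6) -> a = 0; heap: [0-5 ALLOC][6-41 FREE]
Op 2: a = realloc(a, 1) -> a = 0; heap: [0-0 ALLOC][1-41 FREE]
Op 3: free(a) -> (freed a); heap: [0-41 FREE]
Op 4: b = malloc(9) -> b = 0; heap: [0-8 ALLOC][9-41 FREE]
Op 5: c = malloc(11) -> c = 9; heap: [0-8 ALLOC][9-19 ALLOC][20-41 FREE]
Op 6: d = malloc(3) -> d = 20; heap: [0-8 ALLOC][9-19 ALLOC][20-22 ALLOC][23-41 FREE]
Op 7: free(b) -> (freed b); heap: [0-8 FREE][9-19 ALLOC][20-22 ALLOC][23-41 FREE]
malloc(2): first-fit scan over [0-8 FREE][9-19 ALLOC][20-22 ALLOC][23-41 FREE] -> 0

Answer: 0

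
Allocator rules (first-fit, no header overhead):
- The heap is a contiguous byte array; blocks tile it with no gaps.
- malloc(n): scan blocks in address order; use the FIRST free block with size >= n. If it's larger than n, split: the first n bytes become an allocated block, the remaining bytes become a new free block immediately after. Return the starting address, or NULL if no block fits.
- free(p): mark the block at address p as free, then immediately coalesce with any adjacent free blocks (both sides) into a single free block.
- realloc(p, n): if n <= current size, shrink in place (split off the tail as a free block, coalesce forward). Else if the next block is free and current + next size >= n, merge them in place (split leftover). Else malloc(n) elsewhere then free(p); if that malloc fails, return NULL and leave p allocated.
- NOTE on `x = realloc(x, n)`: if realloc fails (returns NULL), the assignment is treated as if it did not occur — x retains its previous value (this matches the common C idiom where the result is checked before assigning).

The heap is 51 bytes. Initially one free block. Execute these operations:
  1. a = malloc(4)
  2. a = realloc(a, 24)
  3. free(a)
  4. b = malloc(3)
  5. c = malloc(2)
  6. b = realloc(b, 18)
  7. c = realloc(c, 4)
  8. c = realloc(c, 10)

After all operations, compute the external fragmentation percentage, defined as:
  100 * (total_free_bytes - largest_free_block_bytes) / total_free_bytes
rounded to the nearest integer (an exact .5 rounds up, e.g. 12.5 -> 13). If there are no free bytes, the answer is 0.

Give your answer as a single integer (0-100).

Answer: 22

Derivation:
Op 1: a = malloc(4) -> a = 0; heap: [0-3 ALLOC][4-50 FREE]
Op 2: a = realloc(a, 24) -> a = 0; heap: [0-23 ALLOC][24-50 FREE]
Op 3: free(a) -> (freed a); heap: [0-50 FREE]
Op 4: b = malloc(3) -> b = 0; heap: [0-2 ALLOC][3-50 FREE]
Op 5: c = malloc(2) -> c = 3; heap: [0-2 ALLOC][3-4 ALLOC][5-50 FREE]
Op 6: b = realloc(b, 18) -> b = 5; heap: [0-2 FREE][3-4 ALLOC][5-22 ALLOC][23-50 FREE]
Op 7: c = realloc(c, 4) -> c = 23; heap: [0-4 FREE][5-22 ALLOC][23-26 ALLOC][27-50 FREE]
Op 8: c = realloc(c, 10) -> c = 23; heap: [0-4 FREE][5-22 ALLOC][23-32 ALLOC][33-50 FREE]
Free blocks: [5 18] total_free=23 largest=18 -> 100*(23-18)/23 = 500/23 ≈ 21.739 -> rounds to 22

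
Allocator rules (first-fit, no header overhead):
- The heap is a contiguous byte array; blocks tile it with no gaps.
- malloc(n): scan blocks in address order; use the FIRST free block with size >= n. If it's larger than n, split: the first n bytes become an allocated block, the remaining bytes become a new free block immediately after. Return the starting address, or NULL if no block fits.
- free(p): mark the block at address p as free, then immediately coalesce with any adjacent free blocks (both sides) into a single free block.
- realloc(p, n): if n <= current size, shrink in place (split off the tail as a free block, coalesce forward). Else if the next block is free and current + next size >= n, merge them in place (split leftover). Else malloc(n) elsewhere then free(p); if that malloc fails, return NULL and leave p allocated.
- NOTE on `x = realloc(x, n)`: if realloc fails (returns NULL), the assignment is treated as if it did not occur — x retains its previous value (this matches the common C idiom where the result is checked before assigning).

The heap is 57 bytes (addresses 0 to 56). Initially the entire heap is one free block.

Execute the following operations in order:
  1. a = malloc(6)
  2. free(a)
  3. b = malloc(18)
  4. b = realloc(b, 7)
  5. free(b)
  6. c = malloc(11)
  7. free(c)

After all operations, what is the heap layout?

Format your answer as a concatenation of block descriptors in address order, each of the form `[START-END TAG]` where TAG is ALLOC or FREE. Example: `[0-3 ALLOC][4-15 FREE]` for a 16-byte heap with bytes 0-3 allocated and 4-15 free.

Op 1: a = malloc(6) -> a = 0; heap: [0-5 ALLOC][6-56 FREE]
Op 2: free(a) -> (freed a); heap: [0-56 FREE]
Op 3: b = malloc(18) -> b = 0; heap: [0-17 ALLOC][18-56 FREE]
Op 4: b = realloc(b, 7) -> b = 0; heap: [0-6 ALLOC][7-56 FREE]
Op 5: free(b) -> (freed b); heap: [0-56 FREE]
Op 6: c = malloc(11) -> c = 0; heap: [0-10 ALLOC][11-56 FREE]
Op 7: free(c) -> (freed c); heap: [0-56 FREE]

Answer: [0-56 FREE]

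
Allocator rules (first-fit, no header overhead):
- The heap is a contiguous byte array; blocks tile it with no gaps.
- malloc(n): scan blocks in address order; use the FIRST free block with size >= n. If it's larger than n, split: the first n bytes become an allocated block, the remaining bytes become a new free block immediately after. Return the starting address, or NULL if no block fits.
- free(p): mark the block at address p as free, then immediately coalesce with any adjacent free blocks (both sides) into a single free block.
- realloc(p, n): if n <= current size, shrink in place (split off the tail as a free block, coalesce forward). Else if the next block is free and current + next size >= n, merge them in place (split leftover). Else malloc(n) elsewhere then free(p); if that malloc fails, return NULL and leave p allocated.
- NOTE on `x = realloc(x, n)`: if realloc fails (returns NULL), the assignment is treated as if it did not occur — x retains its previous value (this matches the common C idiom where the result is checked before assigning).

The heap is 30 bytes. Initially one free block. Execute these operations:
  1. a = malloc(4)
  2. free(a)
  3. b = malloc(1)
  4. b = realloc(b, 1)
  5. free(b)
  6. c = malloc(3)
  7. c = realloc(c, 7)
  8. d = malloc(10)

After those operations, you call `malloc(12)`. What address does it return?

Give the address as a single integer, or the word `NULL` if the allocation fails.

Answer: 17

Derivation:
Op 1: a = malloc(4) -> a = 0; heap: [0-3 ALLOC][4-29 FREE]
Op 2: free(a) -> (freed a); heap: [0-29 FREE]
Op 3: b = malloc(1) -> b = 0; heap: [0-0 ALLOC][1-29 FREE]
Op 4: b = realloc(b, 1) -> b = 0; heap: [0-0 ALLOC][1-29 FREE]
Op 5: free(b) -> (freed b); heap: [0-29 FREE]
Op 6: c = malloc(3) -> c = 0; heap: [0-2 ALLOC][3-29 FREE]
Op 7: c = realloc(c, 7) -> c = 0; heap: [0-6 ALLOC][7-29 FREE]
Op 8: d = malloc(10) -> d = 7; heap: [0-6 ALLOC][7-16 ALLOC][17-29 FREE]
malloc(12): first-fit scan over [0-6 ALLOC][7-16 ALLOC][17-29 FREE] -> 17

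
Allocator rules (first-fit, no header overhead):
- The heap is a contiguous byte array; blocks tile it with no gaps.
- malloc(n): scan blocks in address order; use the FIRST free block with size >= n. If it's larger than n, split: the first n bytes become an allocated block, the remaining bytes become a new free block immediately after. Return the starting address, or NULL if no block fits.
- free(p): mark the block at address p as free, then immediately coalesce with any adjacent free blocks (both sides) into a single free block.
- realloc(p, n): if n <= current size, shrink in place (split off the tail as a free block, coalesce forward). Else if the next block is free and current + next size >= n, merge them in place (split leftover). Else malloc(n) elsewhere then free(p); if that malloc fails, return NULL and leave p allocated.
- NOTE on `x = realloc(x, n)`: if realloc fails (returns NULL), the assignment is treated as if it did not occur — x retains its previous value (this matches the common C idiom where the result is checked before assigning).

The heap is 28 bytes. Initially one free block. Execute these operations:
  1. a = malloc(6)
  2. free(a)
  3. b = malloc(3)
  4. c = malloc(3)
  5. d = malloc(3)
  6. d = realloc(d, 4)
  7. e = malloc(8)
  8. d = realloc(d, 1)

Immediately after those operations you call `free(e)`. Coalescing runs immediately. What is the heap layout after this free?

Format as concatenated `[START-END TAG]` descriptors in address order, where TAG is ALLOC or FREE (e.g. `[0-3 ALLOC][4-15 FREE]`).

Answer: [0-2 ALLOC][3-5 ALLOC][6-6 ALLOC][7-27 FREE]

Derivation:
Op 1: a = malloc(6) -> a = 0; heap: [0-5 ALLOC][6-27 FREE]
Op 2: free(a) -> (freed a); heap: [0-27 FREE]
Op 3: b = malloc(3) -> b = 0; heap: [0-2 ALLOC][3-27 FREE]
Op 4: c = malloc(3) -> c = 3; heap: [0-2 ALLOC][3-5 ALLOC][6-27 FREE]
Op 5: d = malloc(3) -> d = 6; heap: [0-2 ALLOC][3-5 ALLOC][6-8 ALLOC][9-27 FREE]
Op 6: d = realloc(d, 4) -> d = 6; heap: [0-2 ALLOC][3-5 ALLOC][6-9 ALLOC][10-27 FREE]
Op 7: e = malloc(8) -> e = 10; heap: [0-2 ALLOC][3-5 ALLOC][6-9 ALLOC][10-17 ALLOC][18-27 FREE]
Op 8: d = realloc(d, 1) -> d = 6; heap: [0-2 ALLOC][3-5 ALLOC][6-6 ALLOC][7-9 FREE][10-17 ALLOC][18-27 FREE]
free(e): e = 10 -> block [10-17 ALLOC]; mark free, coalesce with adjacent free neighbors -> [0-2 ALLOC][3-5 ALLOC][6-6 ALLOC][7-27 FREE]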